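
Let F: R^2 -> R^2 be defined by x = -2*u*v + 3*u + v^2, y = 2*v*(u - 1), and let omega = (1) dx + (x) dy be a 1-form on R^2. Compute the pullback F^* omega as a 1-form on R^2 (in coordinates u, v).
F^* omega = (-4*u*v^2 + 6*u*v + 2*v^3 - 2*v + 3) du + (-4*u^2*v + 6*u^2 + 2*u*v^2 + 4*u*v - 8*u - 2*v^2 + 2*v) dv

Using F^*(f dg) = (f ∘ F) d(g ∘ F), substitute each coordinate x_i by F_i(u, v) in f_i, and replace dx_i by d F_i = (∂F_i/∂u) du + (∂F_i/∂v) dv.
  For the x component: f_1(F) = 1; d F_1 = (3 - 2*v) du + (-2*u + 2*v) dv
  For the y component: f_2(F) = -2*u*v + 3*u + v^2; d F_2 = (2*v) du + (2*u - 2) dv
Combining and collecting du, dv coefficients:
  coeff of du: -4*u*v^2 + 6*u*v + 2*v^3 - 2*v + 3
  coeff of dv: -4*u^2*v + 6*u^2 + 2*u*v^2 + 4*u*v - 8*u - 2*v^2 + 2*v
F^* omega = (-4*u*v^2 + 6*u*v + 2*v^3 - 2*v + 3) du + (-4*u^2*v + 6*u^2 + 2*u*v^2 + 4*u*v - 8*u - 2*v^2 + 2*v) dv.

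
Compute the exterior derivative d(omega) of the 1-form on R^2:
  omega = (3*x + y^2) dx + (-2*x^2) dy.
d(omega) = (-4*x - 2*y) dx ∧ dy

For a 1-form omega = sum_i f_i dx_i, the exterior derivative is
  d(omega) = sum_{i < j} (∂f_j/∂x_i - ∂f_i/∂x_j) dx_i ∧ dx_j.
  coefficient of dx ∧ dy: ∂f_2/∂x - ∂f_1/∂y = ∂(-2*x^2)/∂x - ∂(3*x + y^2)/∂y = -4*x - 2*y
Assembling: d(omega) = (-4*x - 2*y) dx ∧ dy.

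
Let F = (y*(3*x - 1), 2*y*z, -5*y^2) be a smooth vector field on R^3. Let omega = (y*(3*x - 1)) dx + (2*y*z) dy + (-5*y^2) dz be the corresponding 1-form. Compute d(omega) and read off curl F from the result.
d(omega) = (-12*y) dy ∧ dz + (0) dz ∧ dx + (1 - 3*x) dx ∧ dy; curl F = (-12*y, 0, 1 - 3*x)

d omega = sum_{i<j} (∂f_j/∂x_i - ∂f_i/∂x_j) dx_i ∧ dx_j. Under the identification (dy ∧ dz, dz ∧ dx, dx ∧ dy) ↔ (e_x, e_y, e_z), the coefficients are exactly the components of curl F. Compute:
  ∂R/∂y - ∂Q/∂z = (-10*y) - (2*y) = -12*y
  ∂P/∂z - ∂R/∂x = (0) - (0) = 0
  ∂Q/∂x - ∂P/∂y = (0) - (3*x - 1) = 1 - 3*x.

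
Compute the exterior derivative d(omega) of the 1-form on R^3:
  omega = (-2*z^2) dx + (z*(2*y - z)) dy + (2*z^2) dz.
d(omega) = (4*z) dx ∧ dz + (-2*y + 2*z) dy ∧ dz

For a 1-form omega = sum_i f_i dx_i, the exterior derivative is
  d(omega) = sum_{i < j} (∂f_j/∂x_i - ∂f_i/∂x_j) dx_i ∧ dx_j.
  coefficient of dx ∧ dz: ∂f_3/∂x - ∂f_1/∂z = ∂(2*z^2)/∂x - ∂(-2*z^2)/∂z = 4*z
  coefficient of dy ∧ dz: ∂f_3/∂y - ∂f_2/∂z = ∂(2*z^2)/∂y - ∂(z*(2*y - z))/∂z = -2*y + 2*z
Assembling: d(omega) = (4*z) dx ∧ dz + (-2*y + 2*z) dy ∧ dz.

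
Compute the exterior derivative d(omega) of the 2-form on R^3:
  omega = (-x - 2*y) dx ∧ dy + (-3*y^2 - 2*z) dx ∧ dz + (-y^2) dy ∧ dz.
d(omega) = (6*y) dx ∧ dy ∧ dz

For a 2-form omega = sum_{i<j} g_{ij} dx_i ∧ dx_j, the exterior derivative is
  d(omega) = sum_{i<j} d(g_{ij}) ∧ dx_i ∧ dx_j = sum_{i<j, k} (∂g_{ij}/∂x_k) dx_k ∧ dx_i ∧ dx_j.
Expand each term, using dx_k ∧ dx_i ∧ dx_j = sgn(permutation) dx_{(a)} ∧ dx_{(b)} ∧ dx_{(c)} with (a < b < c) sorted:
  d(-3*y^2 - 2*z) includes (∂/∂y)(-3*y^2 - 2*z) dy = (-6*y) dy, which multiplied by dx ∧ dz gives (6*y) dx ∧ dy ∧ dz
Collecting like 3-forms: d(omega) = (6*y) dx ∧ dy ∧ dz.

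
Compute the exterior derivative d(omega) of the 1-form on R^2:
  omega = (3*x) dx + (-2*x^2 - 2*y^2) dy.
d(omega) = (-4*x) dx ∧ dy

For a 1-form omega = sum_i f_i dx_i, the exterior derivative is
  d(omega) = sum_{i < j} (∂f_j/∂x_i - ∂f_i/∂x_j) dx_i ∧ dx_j.
  coefficient of dx ∧ dy: ∂f_2/∂x - ∂f_1/∂y = ∂(-2*x^2 - 2*y^2)/∂x - ∂(3*x)/∂y = -4*x
Assembling: d(omega) = (-4*x) dx ∧ dy.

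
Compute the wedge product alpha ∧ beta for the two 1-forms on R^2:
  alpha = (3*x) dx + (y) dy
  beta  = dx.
alpha ∧ beta = (-y) dx ∧ dy

Distribute the wedge, using dx_i ∧ dx_j = -dx_j ∧ dx_i and dx_i ∧ dx_i = 0. For each pair (i, j) with i < j, the coefficient of dx_i ∧ dx_j in alpha ∧ beta is (alpha_i * beta_j - alpha_j * beta_i). Collecting: alpha ∧ beta = (-y) dx ∧ dy.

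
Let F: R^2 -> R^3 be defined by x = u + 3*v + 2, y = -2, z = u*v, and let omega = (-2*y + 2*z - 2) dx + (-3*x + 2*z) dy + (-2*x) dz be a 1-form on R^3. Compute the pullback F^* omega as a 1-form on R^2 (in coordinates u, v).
F^* omega = (-6*v^2 - 4*v + 2) du + (-2*u^2 - 4*u + 6) dv

Using F^*(f dg) = (f ∘ F) d(g ∘ F), substitute each coordinate x_i by F_i(u, v) in f_i, and replace dx_i by d F_i = (∂F_i/∂u) du + (∂F_i/∂v) dv.
  For the x component: f_1(F) = 2*u*v + 2; d F_1 = (1) du + (3) dv
  For the y component: f_2(F) = 2*u*v - 3*u - 9*v - 6; d F_2 = (0) du + (0) dv
  For the z component: f_3(F) = -2*u - 6*v - 4; d F_3 = (v) du + (u) dv
Combining and collecting du, dv coefficients:
  coeff of du: -6*v^2 - 4*v + 2
  coeff of dv: -2*u^2 - 4*u + 6
F^* omega = (-6*v^2 - 4*v + 2) du + (-2*u^2 - 4*u + 6) dv.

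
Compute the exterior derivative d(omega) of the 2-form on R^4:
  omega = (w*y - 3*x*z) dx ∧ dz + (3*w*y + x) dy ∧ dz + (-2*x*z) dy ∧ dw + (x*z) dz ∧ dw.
d(omega) = (1 - w) dx ∧ dy ∧ dz + (y + z) dx ∧ dz ∧ dw + (2*x + 3*y) dy ∧ dz ∧ dw + (-2*z) dx ∧ dy ∧ dw

For a 2-form omega = sum_{i<j} g_{ij} dx_i ∧ dx_j, the exterior derivative is
  d(omega) = sum_{i<j} d(g_{ij}) ∧ dx_i ∧ dx_j = sum_{i<j, k} (∂g_{ij}/∂x_k) dx_k ∧ dx_i ∧ dx_j.
Expand each term, using dx_k ∧ dx_i ∧ dx_j = sgn(permutation) dx_{(a)} ∧ dx_{(b)} ∧ dx_{(c)} with (a < b < c) sorted:
  d(w*y - 3*x*z) includes (∂/∂y)(w*y - 3*x*z) dy = (w) dy, which multiplied by dx ∧ dz gives (-w) dx ∧ dy ∧ dz
  d(w*y - 3*x*z) includes (∂/∂w)(w*y - 3*x*z) dw = (y) dw, which multiplied by dx ∧ dz gives (y) dx ∧ dz ∧ dw
  d(3*w*y + x) includes (∂/∂x)(3*w*y + x) dx = (1) dx, which multiplied by dy ∧ dz gives (1) dx ∧ dy ∧ dz
  d(3*w*y + x) includes (∂/∂w)(3*w*y + x) dw = (3*y) dw, which multiplied by dy ∧ dz gives (3*y) dy ∧ dz ∧ dw
  d(-2*x*z) includes (∂/∂x)(-2*x*z) dx = (-2*z) dx, which multiplied by dy ∧ dw gives (-2*z) dx ∧ dy ∧ dw
  d(-2*x*z) includes (∂/∂z)(-2*x*z) dz = (-2*x) dz, which multiplied by dy ∧ dw gives (2*x) dy ∧ dz ∧ dw
  d(x*z) includes (∂/∂x)(x*z) dx = (z) dx, which multiplied by dz ∧ dw gives (z) dx ∧ dz ∧ dw
Collecting like 3-forms: d(omega) = (1 - w) dx ∧ dy ∧ dz + (y + z) dx ∧ dz ∧ dw + (2*x + 3*y) dy ∧ dz ∧ dw + (-2*z) dx ∧ dy ∧ dw.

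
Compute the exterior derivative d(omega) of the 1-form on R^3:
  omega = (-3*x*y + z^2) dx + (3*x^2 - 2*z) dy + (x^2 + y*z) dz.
d(omega) = (9*x) dx ∧ dy + (2*x - 2*z) dx ∧ dz + (z + 2) dy ∧ dz

For a 1-form omega = sum_i f_i dx_i, the exterior derivative is
  d(omega) = sum_{i < j} (∂f_j/∂x_i - ∂f_i/∂x_j) dx_i ∧ dx_j.
  coefficient of dx ∧ dy: ∂f_2/∂x - ∂f_1/∂y = ∂(3*x^2 - 2*z)/∂x - ∂(-3*x*y + z^2)/∂y = 9*x
  coefficient of dx ∧ dz: ∂f_3/∂x - ∂f_1/∂z = ∂(x^2 + y*z)/∂x - ∂(-3*x*y + z^2)/∂z = 2*x - 2*z
  coefficient of dy ∧ dz: ∂f_3/∂y - ∂f_2/∂z = ∂(x^2 + y*z)/∂y - ∂(3*x^2 - 2*z)/∂z = z + 2
Assembling: d(omega) = (9*x) dx ∧ dy + (2*x - 2*z) dx ∧ dz + (z + 2) dy ∧ dz.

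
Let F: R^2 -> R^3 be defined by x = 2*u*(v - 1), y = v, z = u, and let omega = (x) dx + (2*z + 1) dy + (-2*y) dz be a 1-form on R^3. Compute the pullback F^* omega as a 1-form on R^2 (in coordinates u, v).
F^* omega = (4*u*v^2 - 8*u*v + 4*u - 2*v) du + (4*u^2*v - 4*u^2 + 2*u + 1) dv

Using F^*(f dg) = (f ∘ F) d(g ∘ F), substitute each coordinate x_i by F_i(u, v) in f_i, and replace dx_i by d F_i = (∂F_i/∂u) du + (∂F_i/∂v) dv.
  For the x component: f_1(F) = 2*u*(v - 1); d F_1 = (2*v - 2) du + (2*u) dv
  For the y component: f_2(F) = 2*u + 1; d F_2 = (0) du + (1) dv
  For the z component: f_3(F) = -2*v; d F_3 = (1) du + (0) dv
Combining and collecting du, dv coefficients:
  coeff of du: 4*u*v^2 - 8*u*v + 4*u - 2*v
  coeff of dv: 4*u^2*v - 4*u^2 + 2*u + 1
F^* omega = (4*u*v^2 - 8*u*v + 4*u - 2*v) du + (4*u^2*v - 4*u^2 + 2*u + 1) dv.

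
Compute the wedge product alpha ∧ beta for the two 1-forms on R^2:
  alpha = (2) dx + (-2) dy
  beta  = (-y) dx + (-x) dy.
alpha ∧ beta = (-2*x - 2*y) dx ∧ dy

Distribute the wedge, using dx_i ∧ dx_j = -dx_j ∧ dx_i and dx_i ∧ dx_i = 0. For each pair (i, j) with i < j, the coefficient of dx_i ∧ dx_j in alpha ∧ beta is (alpha_i * beta_j - alpha_j * beta_i). Collecting: alpha ∧ beta = (-2*x - 2*y) dx ∧ dy.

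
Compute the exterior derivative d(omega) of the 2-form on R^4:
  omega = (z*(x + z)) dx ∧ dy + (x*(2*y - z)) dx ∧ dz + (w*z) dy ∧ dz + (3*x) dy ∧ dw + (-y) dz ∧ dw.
d(omega) = (-x + 2*z) dx ∧ dy ∧ dz + (z - 1) dy ∧ dz ∧ dw + (3) dx ∧ dy ∧ dw

For a 2-form omega = sum_{i<j} g_{ij} dx_i ∧ dx_j, the exterior derivative is
  d(omega) = sum_{i<j} d(g_{ij}) ∧ dx_i ∧ dx_j = sum_{i<j, k} (∂g_{ij}/∂x_k) dx_k ∧ dx_i ∧ dx_j.
Expand each term, using dx_k ∧ dx_i ∧ dx_j = sgn(permutation) dx_{(a)} ∧ dx_{(b)} ∧ dx_{(c)} with (a < b < c) sorted:
  d(z*(x + z)) includes (∂/∂z)(z*(x + z)) dz = (x + 2*z) dz, which multiplied by dx ∧ dy gives (x + 2*z) dx ∧ dy ∧ dz
  d(x*(2*y - z)) includes (∂/∂y)(x*(2*y - z)) dy = (2*x) dy, which multiplied by dx ∧ dz gives (-2*x) dx ∧ dy ∧ dz
  d(w*z) includes (∂/∂w)(w*z) dw = (z) dw, which multiplied by dy ∧ dz gives (z) dy ∧ dz ∧ dw
  d(3*x) includes (∂/∂x)(3*x) dx = (3) dx, which multiplied by dy ∧ dw gives (3) dx ∧ dy ∧ dw
  d(-y) includes (∂/∂y)(-y) dy = (-1) dy, which multiplied by dz ∧ dw gives (-1) dy ∧ dz ∧ dw
Collecting like 3-forms: d(omega) = (-x + 2*z) dx ∧ dy ∧ dz + (z - 1) dy ∧ dz ∧ dw + (3) dx ∧ dy ∧ dw.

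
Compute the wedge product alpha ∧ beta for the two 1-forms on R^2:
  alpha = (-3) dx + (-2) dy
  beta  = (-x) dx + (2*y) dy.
alpha ∧ beta = (-2*x - 6*y) dx ∧ dy

Distribute the wedge, using dx_i ∧ dx_j = -dx_j ∧ dx_i and dx_i ∧ dx_i = 0. For each pair (i, j) with i < j, the coefficient of dx_i ∧ dx_j in alpha ∧ beta is (alpha_i * beta_j - alpha_j * beta_i). Collecting: alpha ∧ beta = (-2*x - 6*y) dx ∧ dy.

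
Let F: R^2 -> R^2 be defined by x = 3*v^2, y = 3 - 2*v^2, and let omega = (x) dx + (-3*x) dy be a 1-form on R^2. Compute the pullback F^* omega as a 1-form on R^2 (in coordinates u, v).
F^* omega = (54*v^3) dv

Using F^*(f dg) = (f ∘ F) d(g ∘ F), substitute each coordinate x_i by F_i(u, v) in f_i, and replace dx_i by d F_i = (∂F_i/∂u) du + (∂F_i/∂v) dv.
  For the x component: f_1(F) = 3*v^2; d F_1 = (0) du + (6*v) dv
  For the y component: f_2(F) = -9*v^2; d F_2 = (0) du + (-4*v) dv
Combining and collecting du, dv coefficients:
  coeff of du: 0
  coeff of dv: 54*v^3
F^* omega = (54*v^3) dv.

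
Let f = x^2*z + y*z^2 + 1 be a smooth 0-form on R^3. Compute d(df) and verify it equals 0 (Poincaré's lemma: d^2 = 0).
d(df) = 0

Step 1: df = sum_i (∂f/∂x_i) dx_i = (2*x*z) dx + (z^2) dy + (x^2 + 2*y*z) dz.
Step 2: Apply d again. Using the 1-form formula, the coefficient of dx ∧ dy in d(df) is ∂^2 f/∂x ∂y - ∂^2 f/∂y ∂x = (0) - (0) = 0 (equality of mixed partials for smooth f).
Similarly for dx ∧ dz and dy ∧ dz — all coefficients vanish. So d(df) = 0.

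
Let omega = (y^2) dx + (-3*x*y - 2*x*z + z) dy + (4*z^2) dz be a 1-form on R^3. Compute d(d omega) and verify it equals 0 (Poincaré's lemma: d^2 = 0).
d(d omega) = 0

Step 1: d omega = sum_{i<j} (∂f_j/∂x_i - ∂f_i/∂x_j) dx_i ∧ dx_j:
  coeff of dx ∧ dy: -5*y - 2*z
  coeff of dx ∧ dz: 0
  coeff of dy ∧ dz: 2*x - 1
Step 2: Apply d again to each 2-form coefficient. The only possible 3-form in R^3 is dx ∧ dy ∧ dz, with coefficient
  ∂(coeff of dy∧dz)/∂x - ∂(coeff of dx∧dz)/∂y + ∂(coeff of dx∧dy)/∂z
  = ∂/∂x (2*x - 1) - ∂/∂y (0) + ∂/∂z (-5*y - 2*z).
Each of these terms simplifies to sums of mixed partials that cancel in pairs. The result is 0 (by equality of mixed partials for smooth functions — Schwarz / Clairaut).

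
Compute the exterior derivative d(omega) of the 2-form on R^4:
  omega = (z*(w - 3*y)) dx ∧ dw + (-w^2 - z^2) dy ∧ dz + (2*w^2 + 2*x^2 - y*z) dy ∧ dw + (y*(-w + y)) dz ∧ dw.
d(omega) = (4*x + 3*z) dx ∧ dy ∧ dw + (-w + 3*y) dx ∧ dz ∧ dw + (-3*w + 3*y) dy ∧ dz ∧ dw

For a 2-form omega = sum_{i<j} g_{ij} dx_i ∧ dx_j, the exterior derivative is
  d(omega) = sum_{i<j} d(g_{ij}) ∧ dx_i ∧ dx_j = sum_{i<j, k} (∂g_{ij}/∂x_k) dx_k ∧ dx_i ∧ dx_j.
Expand each term, using dx_k ∧ dx_i ∧ dx_j = sgn(permutation) dx_{(a)} ∧ dx_{(b)} ∧ dx_{(c)} with (a < b < c) sorted:
  d(z*(w - 3*y)) includes (∂/∂y)(z*(w - 3*y)) dy = (-3*z) dy, which multiplied by dx ∧ dw gives (3*z) dx ∧ dy ∧ dw
  d(z*(w - 3*y)) includes (∂/∂z)(z*(w - 3*y)) dz = (w - 3*y) dz, which multiplied by dx ∧ dw gives (-w + 3*y) dx ∧ dz ∧ dw
  d(-w^2 - z^2) includes (∂/∂w)(-w^2 - z^2) dw = (-2*w) dw, which multiplied by dy ∧ dz gives (-2*w) dy ∧ dz ∧ dw
  d(2*w^2 + 2*x^2 - y*z) includes (∂/∂x)(2*w^2 + 2*x^2 - y*z) dx = (4*x) dx, which multiplied by dy ∧ dw gives (4*x) dx ∧ dy ∧ dw
  d(2*w^2 + 2*x^2 - y*z) includes (∂/∂z)(2*w^2 + 2*x^2 - y*z) dz = (-y) dz, which multiplied by dy ∧ dw gives (y) dy ∧ dz ∧ dw
  d(y*(-w + y)) includes (∂/∂y)(y*(-w + y)) dy = (-w + 2*y) dy, which multiplied by dz ∧ dw gives (-w + 2*y) dy ∧ dz ∧ dw
Collecting like 3-forms: d(omega) = (4*x + 3*z) dx ∧ dy ∧ dw + (-w + 3*y) dx ∧ dz ∧ dw + (-3*w + 3*y) dy ∧ dz ∧ dw.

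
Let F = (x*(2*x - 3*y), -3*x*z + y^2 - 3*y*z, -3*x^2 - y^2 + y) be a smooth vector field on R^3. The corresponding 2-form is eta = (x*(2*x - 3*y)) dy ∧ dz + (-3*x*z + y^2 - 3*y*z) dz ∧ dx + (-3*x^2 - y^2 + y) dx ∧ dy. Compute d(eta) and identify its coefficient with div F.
d(eta) = (4*x - y - 3*z) dx ∧ dy ∧ dz; div F = 4*x - y - 3*z

For a 2-form in R^3 of the form above, applying d gives a 3-form with coefficient ∂P/∂x + ∂Q/∂y + ∂R/∂z:
  ∂P/∂x = 4*x - 3*y
  ∂Q/∂y = 2*y - 3*z
  ∂R/∂z = 0
Sum = 4*x - y - 3*z, which is exactly div F.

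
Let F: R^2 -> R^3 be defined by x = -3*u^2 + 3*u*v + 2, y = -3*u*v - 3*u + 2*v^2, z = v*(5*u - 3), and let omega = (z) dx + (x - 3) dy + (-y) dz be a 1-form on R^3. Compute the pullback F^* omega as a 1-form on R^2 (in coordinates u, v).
F^* omega = (-21*u^2*v + 9*u^2 + 21*u*v^2 + 24*u*v - 10*v^3 - 9*v^2 + 3*v + 3) du + (9*u^3 + 9*u^2*v + 15*u^2 + 2*u*v^2 - 18*u*v - 6*u + 6*v^2 - 4*v) dv

Using F^*(f dg) = (f ∘ F) d(g ∘ F), substitute each coordinate x_i by F_i(u, v) in f_i, and replace dx_i by d F_i = (∂F_i/∂u) du + (∂F_i/∂v) dv.
  For the x component: f_1(F) = v*(5*u - 3); d F_1 = (-6*u + 3*v) du + (3*u) dv
  For the y component: f_2(F) = -3*u^2 + 3*u*v - 1; d F_2 = (-3*v - 3) du + (-3*u + 4*v) dv
  For the z component: f_3(F) = 3*u*v + 3*u - 2*v^2; d F_3 = (5*v) du + (5*u - 3) dv
Combining and collecting du, dv coefficients:
  coeff of du: -21*u^2*v + 9*u^2 + 21*u*v^2 + 24*u*v - 10*v^3 - 9*v^2 + 3*v + 3
  coeff of dv: 9*u^3 + 9*u^2*v + 15*u^2 + 2*u*v^2 - 18*u*v - 6*u + 6*v^2 - 4*v
F^* omega = (-21*u^2*v + 9*u^2 + 21*u*v^2 + 24*u*v - 10*v^3 - 9*v^2 + 3*v + 3) du + (9*u^3 + 9*u^2*v + 15*u^2 + 2*u*v^2 - 18*u*v - 6*u + 6*v^2 - 4*v) dv.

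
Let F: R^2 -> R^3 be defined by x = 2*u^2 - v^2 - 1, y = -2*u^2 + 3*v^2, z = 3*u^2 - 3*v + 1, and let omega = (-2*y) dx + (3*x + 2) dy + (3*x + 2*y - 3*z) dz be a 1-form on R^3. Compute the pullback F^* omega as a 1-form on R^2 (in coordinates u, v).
F^* omega = (2*u*(-25*u^2 + 3*v^2 + 27*v - 16)) du + (28*u^2*v + 21*u^2 - 6*v^3 - 9*v^2 - 33*v + 18) dv

Using F^*(f dg) = (f ∘ F) d(g ∘ F), substitute each coordinate x_i by F_i(u, v) in f_i, and replace dx_i by d F_i = (∂F_i/∂u) du + (∂F_i/∂v) dv.
  For the x component: f_1(F) = 4*u^2 - 6*v^2; d F_1 = (4*u) du + (-2*v) dv
  For the y component: f_2(F) = 6*u^2 - 3*v^2 - 1; d F_2 = (-4*u) du + (6*v) dv
  For the z component: f_3(F) = -7*u^2 + 3*v^2 + 9*v - 6; d F_3 = (6*u) du + (-3) dv
Combining and collecting du, dv coefficients:
  coeff of du: 2*u*(-25*u^2 + 3*v^2 + 27*v - 16)
  coeff of dv: 28*u^2*v + 21*u^2 - 6*v^3 - 9*v^2 - 33*v + 18
F^* omega = (2*u*(-25*u^2 + 3*v^2 + 27*v - 16)) du + (28*u^2*v + 21*u^2 - 6*v^3 - 9*v^2 - 33*v + 18) dv.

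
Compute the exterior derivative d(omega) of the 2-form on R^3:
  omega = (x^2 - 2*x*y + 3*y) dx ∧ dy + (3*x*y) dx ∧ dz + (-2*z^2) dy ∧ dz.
d(omega) = (-3*x) dx ∧ dy ∧ dz

For a 2-form omega = sum_{i<j} g_{ij} dx_i ∧ dx_j, the exterior derivative is
  d(omega) = sum_{i<j} d(g_{ij}) ∧ dx_i ∧ dx_j = sum_{i<j, k} (∂g_{ij}/∂x_k) dx_k ∧ dx_i ∧ dx_j.
Expand each term, using dx_k ∧ dx_i ∧ dx_j = sgn(permutation) dx_{(a)} ∧ dx_{(b)} ∧ dx_{(c)} with (a < b < c) sorted:
  d(3*x*y) includes (∂/∂y)(3*x*y) dy = (3*x) dy, which multiplied by dx ∧ dz gives (-3*x) dx ∧ dy ∧ dz
Collecting like 3-forms: d(omega) = (-3*x) dx ∧ dy ∧ dz.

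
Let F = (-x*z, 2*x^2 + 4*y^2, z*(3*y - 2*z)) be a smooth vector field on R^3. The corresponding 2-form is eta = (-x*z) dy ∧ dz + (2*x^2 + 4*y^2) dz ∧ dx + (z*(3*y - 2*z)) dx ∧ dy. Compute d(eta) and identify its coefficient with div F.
d(eta) = (11*y - 5*z) dx ∧ dy ∧ dz; div F = 11*y - 5*z

For a 2-form in R^3 of the form above, applying d gives a 3-form with coefficient ∂P/∂x + ∂Q/∂y + ∂R/∂z:
  ∂P/∂x = -z
  ∂Q/∂y = 8*y
  ∂R/∂z = 3*y - 4*z
Sum = 11*y - 5*z, which is exactly div F.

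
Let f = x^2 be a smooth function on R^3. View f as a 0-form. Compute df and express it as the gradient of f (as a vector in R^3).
df = (2*x) dx + (0) dy + (0) dz; grad f = (2*x, 0, 0)

For a 0-form f, d f = (∂f/∂x) dx + (∂f/∂y) dy + (∂f/∂z) dz. The components of the vector representation are exactly the entries of grad f in Cartesian coordinates:
  ∂f/∂x = 2*x
  ∂f/∂y = 0
  ∂f/∂z = 0.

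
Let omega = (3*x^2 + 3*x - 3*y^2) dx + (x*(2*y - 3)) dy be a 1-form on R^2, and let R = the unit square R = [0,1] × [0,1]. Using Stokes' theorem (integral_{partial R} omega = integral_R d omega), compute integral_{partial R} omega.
integral_(partial R) omega = 1

Stokes: integral_partial_R omega = integral_R d omega with d omega = (∂Q/∂x - ∂P/∂y) dx ∧ dy.
  ∂Q/∂x = 2*y - 3
  ∂P/∂y = -6*y
  integrand = ∂Q/∂x - ∂P/∂y = 8*y - 3.
Integrating over R: integral_0^1 integral_0^1 (8*y - 3) dx dy = 1.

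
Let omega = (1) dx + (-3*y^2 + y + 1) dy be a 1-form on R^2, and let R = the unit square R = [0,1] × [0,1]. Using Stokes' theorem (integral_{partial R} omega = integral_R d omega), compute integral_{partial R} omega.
integral_(partial R) omega = 0

Stokes: integral_partial_R omega = integral_R d omega with d omega = (∂Q/∂x - ∂P/∂y) dx ∧ dy.
  ∂Q/∂x = 0
  ∂P/∂y = 0
  integrand = ∂Q/∂x - ∂P/∂y = 0.
Integrating over R: integral_0^1 integral_0^1 (0) dx dy = 0.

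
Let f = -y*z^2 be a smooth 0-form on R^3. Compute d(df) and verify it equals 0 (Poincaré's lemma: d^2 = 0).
d(df) = 0

Step 1: df = sum_i (∂f/∂x_i) dx_i = (0) dx + (-z^2) dy + (-2*y*z) dz.
Step 2: Apply d again. Using the 1-form formula, the coefficient of dx ∧ dy in d(df) is ∂^2 f/∂x ∂y - ∂^2 f/∂y ∂x = (0) - (0) = 0 (equality of mixed partials for smooth f).
Similarly for dx ∧ dz and dy ∧ dz — all coefficients vanish. So d(df) = 0.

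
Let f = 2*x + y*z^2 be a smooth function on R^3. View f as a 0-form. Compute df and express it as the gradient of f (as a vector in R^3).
df = (2) dx + (z^2) dy + (2*y*z) dz; grad f = (2, z^2, 2*y*z)

For a 0-form f, d f = (∂f/∂x) dx + (∂f/∂y) dy + (∂f/∂z) dz. The components of the vector representation are exactly the entries of grad f in Cartesian coordinates:
  ∂f/∂x = 2
  ∂f/∂y = z^2
  ∂f/∂z = 2*y*z.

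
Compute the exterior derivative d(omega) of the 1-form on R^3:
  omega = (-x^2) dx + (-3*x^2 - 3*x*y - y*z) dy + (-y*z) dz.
d(omega) = (-6*x - 3*y) dx ∧ dy + (y - z) dy ∧ dz

For a 1-form omega = sum_i f_i dx_i, the exterior derivative is
  d(omega) = sum_{i < j} (∂f_j/∂x_i - ∂f_i/∂x_j) dx_i ∧ dx_j.
  coefficient of dx ∧ dy: ∂f_2/∂x - ∂f_1/∂y = ∂(-3*x^2 - 3*x*y - y*z)/∂x - ∂(-x^2)/∂y = -6*x - 3*y
  coefficient of dy ∧ dz: ∂f_3/∂y - ∂f_2/∂z = ∂(-y*z)/∂y - ∂(-3*x^2 - 3*x*y - y*z)/∂z = y - z
Assembling: d(omega) = (-6*x - 3*y) dx ∧ dy + (y - z) dy ∧ dz.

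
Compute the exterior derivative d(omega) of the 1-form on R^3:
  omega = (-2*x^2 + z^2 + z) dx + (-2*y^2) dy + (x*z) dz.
d(omega) = (-z - 1) dx ∧ dz

For a 1-form omega = sum_i f_i dx_i, the exterior derivative is
  d(omega) = sum_{i < j} (∂f_j/∂x_i - ∂f_i/∂x_j) dx_i ∧ dx_j.
  coefficient of dx ∧ dz: ∂f_3/∂x - ∂f_1/∂z = ∂(x*z)/∂x - ∂(-2*x^2 + z^2 + z)/∂z = -z - 1
Assembling: d(omega) = (-z - 1) dx ∧ dz.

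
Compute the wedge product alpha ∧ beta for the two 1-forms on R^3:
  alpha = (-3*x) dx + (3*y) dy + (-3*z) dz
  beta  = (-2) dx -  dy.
alpha ∧ beta = (3*x + 6*y) dx ∧ dy + (-6*z) dx ∧ dz + (-3*z) dy ∧ dz

Distribute the wedge, using dx_i ∧ dx_j = -dx_j ∧ dx_i and dx_i ∧ dx_i = 0. For each pair (i, j) with i < j, the coefficient of dx_i ∧ dx_j in alpha ∧ beta is (alpha_i * beta_j - alpha_j * beta_i). Collecting: alpha ∧ beta = (3*x + 6*y) dx ∧ dy + (-6*z) dx ∧ dz + (-3*z) dy ∧ dz.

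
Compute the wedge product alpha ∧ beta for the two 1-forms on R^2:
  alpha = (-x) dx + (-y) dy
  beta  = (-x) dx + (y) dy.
alpha ∧ beta = (-2*x*y) dx ∧ dy

Distribute the wedge, using dx_i ∧ dx_j = -dx_j ∧ dx_i and dx_i ∧ dx_i = 0. For each pair (i, j) with i < j, the coefficient of dx_i ∧ dx_j in alpha ∧ beta is (alpha_i * beta_j - alpha_j * beta_i). Collecting: alpha ∧ beta = (-2*x*y) dx ∧ dy.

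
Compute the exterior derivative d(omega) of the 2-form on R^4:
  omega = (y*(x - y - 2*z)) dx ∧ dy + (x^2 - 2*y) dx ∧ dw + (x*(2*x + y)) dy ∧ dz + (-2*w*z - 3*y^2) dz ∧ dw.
d(omega) = (4*x - y) dx ∧ dy ∧ dz + (2) dx ∧ dy ∧ dw + (-6*y) dy ∧ dz ∧ dw

For a 2-form omega = sum_{i<j} g_{ij} dx_i ∧ dx_j, the exterior derivative is
  d(omega) = sum_{i<j} d(g_{ij}) ∧ dx_i ∧ dx_j = sum_{i<j, k} (∂g_{ij}/∂x_k) dx_k ∧ dx_i ∧ dx_j.
Expand each term, using dx_k ∧ dx_i ∧ dx_j = sgn(permutation) dx_{(a)} ∧ dx_{(b)} ∧ dx_{(c)} with (a < b < c) sorted:
  d(y*(x - y - 2*z)) includes (∂/∂z)(y*(x - y - 2*z)) dz = (-2*y) dz, which multiplied by dx ∧ dy gives (-2*y) dx ∧ dy ∧ dz
  d(x^2 - 2*y) includes (∂/∂y)(x^2 - 2*y) dy = (-2) dy, which multiplied by dx ∧ dw gives (2) dx ∧ dy ∧ dw
  d(x*(2*x + y)) includes (∂/∂x)(x*(2*x + y)) dx = (4*x + y) dx, which multiplied by dy ∧ dz gives (4*x + y) dx ∧ dy ∧ dz
  d(-2*w*z - 3*y^2) includes (∂/∂y)(-2*w*z - 3*y^2) dy = (-6*y) dy, which multiplied by dz ∧ dw gives (-6*y) dy ∧ dz ∧ dw
Collecting like 3-forms: d(omega) = (4*x - y) dx ∧ dy ∧ dz + (2) dx ∧ dy ∧ dw + (-6*y) dy ∧ dz ∧ dw.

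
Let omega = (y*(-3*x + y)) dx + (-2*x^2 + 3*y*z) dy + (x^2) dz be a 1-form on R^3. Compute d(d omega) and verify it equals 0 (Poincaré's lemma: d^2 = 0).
d(d omega) = 0

Step 1: d omega = sum_{i<j} (∂f_j/∂x_i - ∂f_i/∂x_j) dx_i ∧ dx_j:
  coeff of dx ∧ dy: -x - 2*y
  coeff of dx ∧ dz: 2*x
  coeff of dy ∧ dz: -3*y
Step 2: Apply d again to each 2-form coefficient. The only possible 3-form in R^3 is dx ∧ dy ∧ dz, with coefficient
  ∂(coeff of dy∧dz)/∂x - ∂(coeff of dx∧dz)/∂y + ∂(coeff of dx∧dy)/∂z
  = ∂/∂x (-3*y) - ∂/∂y (2*x) + ∂/∂z (-x - 2*y).
Each of these terms simplifies to sums of mixed partials that cancel in pairs. The result is 0 (by equality of mixed partials for smooth functions — Schwarz / Clairaut).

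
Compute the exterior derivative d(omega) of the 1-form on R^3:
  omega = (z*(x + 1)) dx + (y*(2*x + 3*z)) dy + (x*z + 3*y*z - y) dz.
d(omega) = (2*y) dx ∧ dy + (-x + z - 1) dx ∧ dz + (-3*y + 3*z - 1) dy ∧ dz

For a 1-form omega = sum_i f_i dx_i, the exterior derivative is
  d(omega) = sum_{i < j} (∂f_j/∂x_i - ∂f_i/∂x_j) dx_i ∧ dx_j.
  coefficient of dx ∧ dy: ∂f_2/∂x - ∂f_1/∂y = ∂(y*(2*x + 3*z))/∂x - ∂(z*(x + 1))/∂y = 2*y
  coefficient of dx ∧ dz: ∂f_3/∂x - ∂f_1/∂z = ∂(x*z + 3*y*z - y)/∂x - ∂(z*(x + 1))/∂z = -x + z - 1
  coefficient of dy ∧ dz: ∂f_3/∂y - ∂f_2/∂z = ∂(x*z + 3*y*z - y)/∂y - ∂(y*(2*x + 3*z))/∂z = -3*y + 3*z - 1
Assembling: d(omega) = (2*y) dx ∧ dy + (-x + z - 1) dx ∧ dz + (-3*y + 3*z - 1) dy ∧ dz.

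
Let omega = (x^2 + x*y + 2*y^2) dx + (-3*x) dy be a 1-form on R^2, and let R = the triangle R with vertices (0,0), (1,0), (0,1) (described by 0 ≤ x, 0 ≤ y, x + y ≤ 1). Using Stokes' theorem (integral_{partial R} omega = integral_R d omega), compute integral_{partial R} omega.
integral_(partial R) omega = -7/3

Stokes: integral_partial_R omega = integral_R d omega with d omega = (∂Q/∂x - ∂P/∂y) dx ∧ dy.
  ∂Q/∂x = -3
  ∂P/∂y = x + 4*y
  integrand = ∂Q/∂x - ∂P/∂y = -x - 4*y - 3.
Integrating over R: integral_0^1 integral_0^{1-x} (-x - 4*y - 3) dy dx = -7/3.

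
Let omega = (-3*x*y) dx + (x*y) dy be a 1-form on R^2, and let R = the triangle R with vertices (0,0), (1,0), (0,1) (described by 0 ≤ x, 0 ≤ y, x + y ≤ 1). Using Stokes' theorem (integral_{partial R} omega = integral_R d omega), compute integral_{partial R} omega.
integral_(partial R) omega = 2/3

Stokes: integral_partial_R omega = integral_R d omega with d omega = (∂Q/∂x - ∂P/∂y) dx ∧ dy.
  ∂Q/∂x = y
  ∂P/∂y = -3*x
  integrand = ∂Q/∂x - ∂P/∂y = 3*x + y.
Integrating over R: integral_0^1 integral_0^{1-x} (3*x + y) dy dx = 2/3.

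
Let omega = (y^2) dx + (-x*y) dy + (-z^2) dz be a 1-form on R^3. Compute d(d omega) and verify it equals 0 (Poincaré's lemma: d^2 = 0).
d(d omega) = 0

Step 1: d omega = sum_{i<j} (∂f_j/∂x_i - ∂f_i/∂x_j) dx_i ∧ dx_j:
  coeff of dx ∧ dy: -3*y
  coeff of dx ∧ dz: 0
  coeff of dy ∧ dz: 0
Step 2: Apply d again to each 2-form coefficient. The only possible 3-form in R^3 is dx ∧ dy ∧ dz, with coefficient
  ∂(coeff of dy∧dz)/∂x - ∂(coeff of dx∧dz)/∂y + ∂(coeff of dx∧dy)/∂z
  = ∂/∂x (0) - ∂/∂y (0) + ∂/∂z (-3*y).
Each of these terms simplifies to sums of mixed partials that cancel in pairs. The result is 0 (by equality of mixed partials for smooth functions — Schwarz / Clairaut).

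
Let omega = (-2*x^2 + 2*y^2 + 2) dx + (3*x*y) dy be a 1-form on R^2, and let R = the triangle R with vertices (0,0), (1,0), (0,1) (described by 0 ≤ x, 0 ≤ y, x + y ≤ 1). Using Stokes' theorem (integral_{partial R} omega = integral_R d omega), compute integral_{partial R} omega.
integral_(partial R) omega = -1/6

Stokes: integral_partial_R omega = integral_R d omega with d omega = (∂Q/∂x - ∂P/∂y) dx ∧ dy.
  ∂Q/∂x = 3*y
  ∂P/∂y = 4*y
  integrand = ∂Q/∂x - ∂P/∂y = -y.
Integrating over R: integral_0^1 integral_0^{1-x} (-y) dy dx = -1/6.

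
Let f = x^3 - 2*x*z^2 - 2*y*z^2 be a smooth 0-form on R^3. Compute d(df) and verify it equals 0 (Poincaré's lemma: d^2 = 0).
d(df) = 0

Step 1: df = sum_i (∂f/∂x_i) dx_i = (3*x^2 - 2*z^2) dx + (-2*z^2) dy + (4*z*(-x - y)) dz.
Step 2: Apply d again. Using the 1-form formula, the coefficient of dx ∧ dy in d(df) is ∂^2 f/∂x ∂y - ∂^2 f/∂y ∂x = (0) - (0) = 0 (equality of mixed partials for smooth f).
Similarly for dx ∧ dz and dy ∧ dz — all coefficients vanish. So d(df) = 0.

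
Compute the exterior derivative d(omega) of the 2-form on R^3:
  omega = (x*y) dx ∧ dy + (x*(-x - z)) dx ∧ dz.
d(omega) = 0

For a 2-form omega = sum_{i<j} g_{ij} dx_i ∧ dx_j, the exterior derivative is
  d(omega) = sum_{i<j} d(g_{ij}) ∧ dx_i ∧ dx_j = sum_{i<j, k} (∂g_{ij}/∂x_k) dx_k ∧ dx_i ∧ dx_j.
Expand each term, using dx_k ∧ dx_i ∧ dx_j = sgn(permutation) dx_{(a)} ∧ dx_{(b)} ∧ dx_{(c)} with (a < b < c) sorted:

Collecting like 3-forms: d(omega) = 0.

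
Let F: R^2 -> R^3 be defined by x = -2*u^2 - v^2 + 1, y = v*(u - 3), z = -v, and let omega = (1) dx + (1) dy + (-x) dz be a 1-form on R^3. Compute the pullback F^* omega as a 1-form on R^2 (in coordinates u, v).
F^* omega = (-4*u + v) du + (-2*u^2 + u - v^2 - 2*v - 2) dv

Using F^*(f dg) = (f ∘ F) d(g ∘ F), substitute each coordinate x_i by F_i(u, v) in f_i, and replace dx_i by d F_i = (∂F_i/∂u) du + (∂F_i/∂v) dv.
  For the x component: f_1(F) = 1; d F_1 = (-4*u) du + (-2*v) dv
  For the y component: f_2(F) = 1; d F_2 = (v) du + (u - 3) dv
  For the z component: f_3(F) = 2*u^2 + v^2 - 1; d F_3 = (0) du + (-1) dv
Combining and collecting du, dv coefficients:
  coeff of du: -4*u + v
  coeff of dv: -2*u^2 + u - v^2 - 2*v - 2
F^* omega = (-4*u + v) du + (-2*u^2 + u - v^2 - 2*v - 2) dv.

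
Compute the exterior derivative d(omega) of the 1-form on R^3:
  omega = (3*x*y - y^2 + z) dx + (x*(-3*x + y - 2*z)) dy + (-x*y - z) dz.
d(omega) = (-9*x + 3*y - 2*z) dx ∧ dy + (-y - 1) dx ∧ dz + (x) dy ∧ dz

For a 1-form omega = sum_i f_i dx_i, the exterior derivative is
  d(omega) = sum_{i < j} (∂f_j/∂x_i - ∂f_i/∂x_j) dx_i ∧ dx_j.
  coefficient of dx ∧ dy: ∂f_2/∂x - ∂f_1/∂y = ∂(x*(-3*x + y - 2*z))/∂x - ∂(3*x*y - y^2 + z)/∂y = -9*x + 3*y - 2*z
  coefficient of dx ∧ dz: ∂f_3/∂x - ∂f_1/∂z = ∂(-x*y - z)/∂x - ∂(3*x*y - y^2 + z)/∂z = -y - 1
  coefficient of dy ∧ dz: ∂f_3/∂y - ∂f_2/∂z = ∂(-x*y - z)/∂y - ∂(x*(-3*x + y - 2*z))/∂z = x
Assembling: d(omega) = (-9*x + 3*y - 2*z) dx ∧ dy + (-y - 1) dx ∧ dz + (x) dy ∧ dz.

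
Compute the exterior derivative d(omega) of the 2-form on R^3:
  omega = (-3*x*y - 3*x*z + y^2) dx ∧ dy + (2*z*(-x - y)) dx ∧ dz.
d(omega) = (-3*x + 2*z) dx ∧ dy ∧ dz

For a 2-form omega = sum_{i<j} g_{ij} dx_i ∧ dx_j, the exterior derivative is
  d(omega) = sum_{i<j} d(g_{ij}) ∧ dx_i ∧ dx_j = sum_{i<j, k} (∂g_{ij}/∂x_k) dx_k ∧ dx_i ∧ dx_j.
Expand each term, using dx_k ∧ dx_i ∧ dx_j = sgn(permutation) dx_{(a)} ∧ dx_{(b)} ∧ dx_{(c)} with (a < b < c) sorted:
  d(-3*x*y - 3*x*z + y^2) includes (∂/∂z)(-3*x*y - 3*x*z + y^2) dz = (-3*x) dz, which multiplied by dx ∧ dy gives (-3*x) dx ∧ dy ∧ dz
  d(2*z*(-x - y)) includes (∂/∂y)(2*z*(-x - y)) dy = (-2*z) dy, which multiplied by dx ∧ dz gives (2*z) dx ∧ dy ∧ dz
Collecting like 3-forms: d(omega) = (-3*x + 2*z) dx ∧ dy ∧ dz.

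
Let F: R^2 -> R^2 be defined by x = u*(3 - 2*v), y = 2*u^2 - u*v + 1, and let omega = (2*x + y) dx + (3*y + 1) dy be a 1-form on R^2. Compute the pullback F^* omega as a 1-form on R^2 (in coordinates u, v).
F^* omega = (24*u^3 - 22*u^2*v + 6*u^2 + 13*u*v^2 - 27*u*v + 34*u - 6*v + 3) du + (u*(-10*u^2 + 13*u*v - 12*u - 6)) dv

Using F^*(f dg) = (f ∘ F) d(g ∘ F), substitute each coordinate x_i by F_i(u, v) in f_i, and replace dx_i by d F_i = (∂F_i/∂u) du + (∂F_i/∂v) dv.
  For the x component: f_1(F) = 2*u^2 - 5*u*v + 6*u + 1; d F_1 = (3 - 2*v) du + (-2*u) dv
  For the y component: f_2(F) = 6*u^2 - 3*u*v + 4; d F_2 = (4*u - v) du + (-u) dv
Combining and collecting du, dv coefficients:
  coeff of du: 24*u^3 - 22*u^2*v + 6*u^2 + 13*u*v^2 - 27*u*v + 34*u - 6*v + 3
  coeff of dv: u*(-10*u^2 + 13*u*v - 12*u - 6)
F^* omega = (24*u^3 - 22*u^2*v + 6*u^2 + 13*u*v^2 - 27*u*v + 34*u - 6*v + 3) du + (u*(-10*u^2 + 13*u*v - 12*u - 6)) dv.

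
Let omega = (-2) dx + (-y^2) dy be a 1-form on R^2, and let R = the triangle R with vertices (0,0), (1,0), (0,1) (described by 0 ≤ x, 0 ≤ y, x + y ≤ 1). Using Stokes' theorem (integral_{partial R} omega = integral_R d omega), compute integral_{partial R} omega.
integral_(partial R) omega = 0

Stokes: integral_partial_R omega = integral_R d omega with d omega = (∂Q/∂x - ∂P/∂y) dx ∧ dy.
  ∂Q/∂x = 0
  ∂P/∂y = 0
  integrand = ∂Q/∂x - ∂P/∂y = 0.
Integrating over R: integral_0^1 integral_0^{1-x} (0) dy dx = 0.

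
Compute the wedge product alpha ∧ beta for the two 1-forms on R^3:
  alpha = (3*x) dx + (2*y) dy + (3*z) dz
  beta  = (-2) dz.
alpha ∧ beta = (-6*x) dx ∧ dz + (-4*y) dy ∧ dz

Distribute the wedge, using dx_i ∧ dx_j = -dx_j ∧ dx_i and dx_i ∧ dx_i = 0. For each pair (i, j) with i < j, the coefficient of dx_i ∧ dx_j in alpha ∧ beta is (alpha_i * beta_j - alpha_j * beta_i). Collecting: alpha ∧ beta = (-6*x) dx ∧ dz + (-4*y) dy ∧ dz.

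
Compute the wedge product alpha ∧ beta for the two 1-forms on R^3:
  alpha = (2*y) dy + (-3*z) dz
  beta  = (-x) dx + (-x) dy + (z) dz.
alpha ∧ beta = (2*x*y) dx ∧ dy + (z*(-3*x + 2*y)) dy ∧ dz + (-3*x*z) dx ∧ dz

Distribute the wedge, using dx_i ∧ dx_j = -dx_j ∧ dx_i and dx_i ∧ dx_i = 0. For each pair (i, j) with i < j, the coefficient of dx_i ∧ dx_j in alpha ∧ beta is (alpha_i * beta_j - alpha_j * beta_i). Collecting: alpha ∧ beta = (2*x*y) dx ∧ dy + (z*(-3*x + 2*y)) dy ∧ dz + (-3*x*z) dx ∧ dz.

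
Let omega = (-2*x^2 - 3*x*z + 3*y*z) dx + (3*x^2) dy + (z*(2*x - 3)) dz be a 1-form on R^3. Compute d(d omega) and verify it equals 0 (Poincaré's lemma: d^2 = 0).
d(d omega) = 0

Step 1: d omega = sum_{i<j} (∂f_j/∂x_i - ∂f_i/∂x_j) dx_i ∧ dx_j:
  coeff of dx ∧ dy: 6*x - 3*z
  coeff of dx ∧ dz: 3*x - 3*y + 2*z
  coeff of dy ∧ dz: 0
Step 2: Apply d again to each 2-form coefficient. The only possible 3-form in R^3 is dx ∧ dy ∧ dz, with coefficient
  ∂(coeff of dy∧dz)/∂x - ∂(coeff of dx∧dz)/∂y + ∂(coeff of dx∧dy)/∂z
  = ∂/∂x (0) - ∂/∂y (3*x - 3*y + 2*z) + ∂/∂z (6*x - 3*z).
Each of these terms simplifies to sums of mixed partials that cancel in pairs. The result is 0 (by equality of mixed partials for smooth functions — Schwarz / Clairaut).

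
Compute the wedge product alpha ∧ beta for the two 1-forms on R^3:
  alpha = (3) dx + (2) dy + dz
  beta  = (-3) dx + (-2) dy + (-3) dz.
alpha ∧ beta = (-6) dx ∧ dz + (-4) dy ∧ dz

Distribute the wedge, using dx_i ∧ dx_j = -dx_j ∧ dx_i and dx_i ∧ dx_i = 0. For each pair (i, j) with i < j, the coefficient of dx_i ∧ dx_j in alpha ∧ beta is (alpha_i * beta_j - alpha_j * beta_i). Collecting: alpha ∧ beta = (-6) dx ∧ dz + (-4) dy ∧ dz.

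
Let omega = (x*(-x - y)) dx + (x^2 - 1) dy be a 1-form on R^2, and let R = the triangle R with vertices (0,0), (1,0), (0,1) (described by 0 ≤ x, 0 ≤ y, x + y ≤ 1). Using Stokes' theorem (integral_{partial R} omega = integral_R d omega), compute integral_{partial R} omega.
integral_(partial R) omega = 1/2

Stokes: integral_partial_R omega = integral_R d omega with d omega = (∂Q/∂x - ∂P/∂y) dx ∧ dy.
  ∂Q/∂x = 2*x
  ∂P/∂y = -x
  integrand = ∂Q/∂x - ∂P/∂y = 3*x.
Integrating over R: integral_0^1 integral_0^{1-x} (3*x) dy dx = 1/2.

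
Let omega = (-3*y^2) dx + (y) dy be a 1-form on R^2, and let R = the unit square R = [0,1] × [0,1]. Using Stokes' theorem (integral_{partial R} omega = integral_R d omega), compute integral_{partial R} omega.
integral_(partial R) omega = 3

Stokes: integral_partial_R omega = integral_R d omega with d omega = (∂Q/∂x - ∂P/∂y) dx ∧ dy.
  ∂Q/∂x = 0
  ∂P/∂y = -6*y
  integrand = ∂Q/∂x - ∂P/∂y = 6*y.
Integrating over R: integral_0^1 integral_0^1 (6*y) dx dy = 3.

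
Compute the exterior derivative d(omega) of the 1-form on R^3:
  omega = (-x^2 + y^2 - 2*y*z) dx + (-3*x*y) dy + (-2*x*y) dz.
d(omega) = (-5*y + 2*z) dx ∧ dy + (-2*x) dy ∧ dz

For a 1-form omega = sum_i f_i dx_i, the exterior derivative is
  d(omega) = sum_{i < j} (∂f_j/∂x_i - ∂f_i/∂x_j) dx_i ∧ dx_j.
  coefficient of dx ∧ dy: ∂f_2/∂x - ∂f_1/∂y = ∂(-3*x*y)/∂x - ∂(-x^2 + y^2 - 2*y*z)/∂y = -5*y + 2*z
  coefficient of dy ∧ dz: ∂f_3/∂y - ∂f_2/∂z = ∂(-2*x*y)/∂y - ∂(-3*x*y)/∂z = -2*x
Assembling: d(omega) = (-5*y + 2*z) dx ∧ dy + (-2*x) dy ∧ dz.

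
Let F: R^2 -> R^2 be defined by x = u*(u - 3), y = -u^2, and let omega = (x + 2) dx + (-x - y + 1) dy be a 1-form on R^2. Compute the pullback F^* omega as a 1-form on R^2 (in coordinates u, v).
F^* omega = (2*u^3 - 15*u^2 + 11*u - 6) du

Using F^*(f dg) = (f ∘ F) d(g ∘ F), substitute each coordinate x_i by F_i(u, v) in f_i, and replace dx_i by d F_i = (∂F_i/∂u) du + (∂F_i/∂v) dv.
  For the x component: f_1(F) = u^2 - 3*u + 2; d F_1 = (2*u - 3) du + (0) dv
  For the y component: f_2(F) = 3*u + 1; d F_2 = (-2*u) du + (0) dv
Combining and collecting du, dv coefficients:
  coeff of du: 2*u^3 - 15*u^2 + 11*u - 6
  coeff of dv: 0
F^* omega = (2*u^3 - 15*u^2 + 11*u - 6) du.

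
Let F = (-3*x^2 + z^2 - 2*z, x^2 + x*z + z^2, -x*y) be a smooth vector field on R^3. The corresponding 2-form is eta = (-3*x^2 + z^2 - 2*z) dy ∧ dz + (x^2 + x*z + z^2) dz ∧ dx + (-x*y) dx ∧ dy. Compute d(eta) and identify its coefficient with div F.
d(eta) = (-6*x) dx ∧ dy ∧ dz; div F = -6*x

For a 2-form in R^3 of the form above, applying d gives a 3-form with coefficient ∂P/∂x + ∂Q/∂y + ∂R/∂z:
  ∂P/∂x = -6*x
  ∂Q/∂y = 0
  ∂R/∂z = 0
Sum = -6*x, which is exactly div F.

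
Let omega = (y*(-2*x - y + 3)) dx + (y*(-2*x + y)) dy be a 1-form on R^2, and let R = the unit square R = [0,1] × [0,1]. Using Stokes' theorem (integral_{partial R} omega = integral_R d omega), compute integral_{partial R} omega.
integral_(partial R) omega = -2

Stokes: integral_partial_R omega = integral_R d omega with d omega = (∂Q/∂x - ∂P/∂y) dx ∧ dy.
  ∂Q/∂x = -2*y
  ∂P/∂y = -2*x - 2*y + 3
  integrand = ∂Q/∂x - ∂P/∂y = 2*x - 3.
Integrating over R: integral_0^1 integral_0^1 (2*x - 3) dx dy = -2.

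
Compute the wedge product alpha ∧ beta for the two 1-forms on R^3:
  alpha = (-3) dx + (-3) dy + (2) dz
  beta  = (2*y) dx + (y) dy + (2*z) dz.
alpha ∧ beta = (3*y) dx ∧ dy + (-4*y - 6*z) dx ∧ dz + (-2*y - 6*z) dy ∧ dz

Distribute the wedge, using dx_i ∧ dx_j = -dx_j ∧ dx_i and dx_i ∧ dx_i = 0. For each pair (i, j) with i < j, the coefficient of dx_i ∧ dx_j in alpha ∧ beta is (alpha_i * beta_j - alpha_j * beta_i). Collecting: alpha ∧ beta = (3*y) dx ∧ dy + (-4*y - 6*z) dx ∧ dz + (-2*y - 6*z) dy ∧ dz.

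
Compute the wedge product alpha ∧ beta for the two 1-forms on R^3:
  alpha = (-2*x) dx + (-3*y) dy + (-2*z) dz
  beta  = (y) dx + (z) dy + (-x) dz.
alpha ∧ beta = (-2*x*z + 3*y^2) dx ∧ dy + (2*x^2 + 2*y*z) dx ∧ dz + (3*x*y + 2*z^2) dy ∧ dz

Distribute the wedge, using dx_i ∧ dx_j = -dx_j ∧ dx_i and dx_i ∧ dx_i = 0. For each pair (i, j) with i < j, the coefficient of dx_i ∧ dx_j in alpha ∧ beta is (alpha_i * beta_j - alpha_j * beta_i). Collecting: alpha ∧ beta = (-2*x*z + 3*y^2) dx ∧ dy + (2*x^2 + 2*y*z) dx ∧ dz + (3*x*y + 2*z^2) dy ∧ dz.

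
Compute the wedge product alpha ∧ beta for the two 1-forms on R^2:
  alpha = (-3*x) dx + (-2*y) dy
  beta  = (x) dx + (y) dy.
alpha ∧ beta = (-x*y) dx ∧ dy

Distribute the wedge, using dx_i ∧ dx_j = -dx_j ∧ dx_i and dx_i ∧ dx_i = 0. For each pair (i, j) with i < j, the coefficient of dx_i ∧ dx_j in alpha ∧ beta is (alpha_i * beta_j - alpha_j * beta_i). Collecting: alpha ∧ beta = (-x*y) dx ∧ dy.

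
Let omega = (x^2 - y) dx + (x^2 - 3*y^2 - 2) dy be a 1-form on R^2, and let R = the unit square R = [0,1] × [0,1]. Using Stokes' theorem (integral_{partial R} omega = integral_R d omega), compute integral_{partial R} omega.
integral_(partial R) omega = 2

Stokes: integral_partial_R omega = integral_R d omega with d omega = (∂Q/∂x - ∂P/∂y) dx ∧ dy.
  ∂Q/∂x = 2*x
  ∂P/∂y = -1
  integrand = ∂Q/∂x - ∂P/∂y = 2*x + 1.
Integrating over R: integral_0^1 integral_0^1 (2*x + 1) dx dy = 2.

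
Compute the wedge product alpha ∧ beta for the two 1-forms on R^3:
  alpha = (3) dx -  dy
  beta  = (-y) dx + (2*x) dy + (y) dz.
alpha ∧ beta = (6*x - y) dx ∧ dy + (3*y) dx ∧ dz + (-y) dy ∧ dz

Distribute the wedge, using dx_i ∧ dx_j = -dx_j ∧ dx_i and dx_i ∧ dx_i = 0. For each pair (i, j) with i < j, the coefficient of dx_i ∧ dx_j in alpha ∧ beta is (alpha_i * beta_j - alpha_j * beta_i). Collecting: alpha ∧ beta = (6*x - y) dx ∧ dy + (3*y) dx ∧ dz + (-y) dy ∧ dz.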